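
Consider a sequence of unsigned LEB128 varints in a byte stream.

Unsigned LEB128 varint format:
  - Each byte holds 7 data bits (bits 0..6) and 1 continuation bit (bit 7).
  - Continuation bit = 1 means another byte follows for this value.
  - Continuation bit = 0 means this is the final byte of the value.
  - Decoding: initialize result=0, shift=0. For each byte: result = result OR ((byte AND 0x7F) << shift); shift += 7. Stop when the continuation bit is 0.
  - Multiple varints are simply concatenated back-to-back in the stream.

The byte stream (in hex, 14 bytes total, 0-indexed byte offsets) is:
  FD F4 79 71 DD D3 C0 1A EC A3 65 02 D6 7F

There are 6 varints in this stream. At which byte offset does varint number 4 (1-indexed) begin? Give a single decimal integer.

Answer: 8

Derivation:
  byte[0]=0xFD cont=1 payload=0x7D=125: acc |= 125<<0 -> acc=125 shift=7
  byte[1]=0xF4 cont=1 payload=0x74=116: acc |= 116<<7 -> acc=14973 shift=14
  byte[2]=0x79 cont=0 payload=0x79=121: acc |= 121<<14 -> acc=1997437 shift=21 [end]
Varint 1: bytes[0:3] = FD F4 79 -> value 1997437 (3 byte(s))
  byte[3]=0x71 cont=0 payload=0x71=113: acc |= 113<<0 -> acc=113 shift=7 [end]
Varint 2: bytes[3:4] = 71 -> value 113 (1 byte(s))
  byte[4]=0xDD cont=1 payload=0x5D=93: acc |= 93<<0 -> acc=93 shift=7
  byte[5]=0xD3 cont=1 payload=0x53=83: acc |= 83<<7 -> acc=10717 shift=14
  byte[6]=0xC0 cont=1 payload=0x40=64: acc |= 64<<14 -> acc=1059293 shift=21
  byte[7]=0x1A cont=0 payload=0x1A=26: acc |= 26<<21 -> acc=55585245 shift=28 [end]
Varint 3: bytes[4:8] = DD D3 C0 1A -> value 55585245 (4 byte(s))
  byte[8]=0xEC cont=1 payload=0x6C=108: acc |= 108<<0 -> acc=108 shift=7
  byte[9]=0xA3 cont=1 payload=0x23=35: acc |= 35<<7 -> acc=4588 shift=14
  byte[10]=0x65 cont=0 payload=0x65=101: acc |= 101<<14 -> acc=1659372 shift=21 [end]
Varint 4: bytes[8:11] = EC A3 65 -> value 1659372 (3 byte(s))
  byte[11]=0x02 cont=0 payload=0x02=2: acc |= 2<<0 -> acc=2 shift=7 [end]
Varint 5: bytes[11:12] = 02 -> value 2 (1 byte(s))
  byte[12]=0xD6 cont=1 payload=0x56=86: acc |= 86<<0 -> acc=86 shift=7
  byte[13]=0x7F cont=0 payload=0x7F=127: acc |= 127<<7 -> acc=16342 shift=14 [end]
Varint 6: bytes[12:14] = D6 7F -> value 16342 (2 byte(s))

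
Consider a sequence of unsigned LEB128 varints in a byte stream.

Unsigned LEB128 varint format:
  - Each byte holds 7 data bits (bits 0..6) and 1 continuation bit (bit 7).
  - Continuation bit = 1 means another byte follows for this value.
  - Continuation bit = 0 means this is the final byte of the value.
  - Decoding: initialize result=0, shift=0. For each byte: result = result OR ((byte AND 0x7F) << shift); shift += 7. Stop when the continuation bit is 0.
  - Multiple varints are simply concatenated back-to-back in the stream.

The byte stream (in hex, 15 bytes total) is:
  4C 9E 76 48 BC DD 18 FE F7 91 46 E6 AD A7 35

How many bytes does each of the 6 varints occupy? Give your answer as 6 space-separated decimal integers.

  byte[0]=0x4C cont=0 payload=0x4C=76: acc |= 76<<0 -> acc=76 shift=7 [end]
Varint 1: bytes[0:1] = 4C -> value 76 (1 byte(s))
  byte[1]=0x9E cont=1 payload=0x1E=30: acc |= 30<<0 -> acc=30 shift=7
  byte[2]=0x76 cont=0 payload=0x76=118: acc |= 118<<7 -> acc=15134 shift=14 [end]
Varint 2: bytes[1:3] = 9E 76 -> value 15134 (2 byte(s))
  byte[3]=0x48 cont=0 payload=0x48=72: acc |= 72<<0 -> acc=72 shift=7 [end]
Varint 3: bytes[3:4] = 48 -> value 72 (1 byte(s))
  byte[4]=0xBC cont=1 payload=0x3C=60: acc |= 60<<0 -> acc=60 shift=7
  byte[5]=0xDD cont=1 payload=0x5D=93: acc |= 93<<7 -> acc=11964 shift=14
  byte[6]=0x18 cont=0 payload=0x18=24: acc |= 24<<14 -> acc=405180 shift=21 [end]
Varint 4: bytes[4:7] = BC DD 18 -> value 405180 (3 byte(s))
  byte[7]=0xFE cont=1 payload=0x7E=126: acc |= 126<<0 -> acc=126 shift=7
  byte[8]=0xF7 cont=1 payload=0x77=119: acc |= 119<<7 -> acc=15358 shift=14
  byte[9]=0x91 cont=1 payload=0x11=17: acc |= 17<<14 -> acc=293886 shift=21
  byte[10]=0x46 cont=0 payload=0x46=70: acc |= 70<<21 -> acc=147094526 shift=28 [end]
Varint 5: bytes[7:11] = FE F7 91 46 -> value 147094526 (4 byte(s))
  byte[11]=0xE6 cont=1 payload=0x66=102: acc |= 102<<0 -> acc=102 shift=7
  byte[12]=0xAD cont=1 payload=0x2D=45: acc |= 45<<7 -> acc=5862 shift=14
  byte[13]=0xA7 cont=1 payload=0x27=39: acc |= 39<<14 -> acc=644838 shift=21
  byte[14]=0x35 cont=0 payload=0x35=53: acc |= 53<<21 -> acc=111793894 shift=28 [end]
Varint 6: bytes[11:15] = E6 AD A7 35 -> value 111793894 (4 byte(s))

Answer: 1 2 1 3 4 4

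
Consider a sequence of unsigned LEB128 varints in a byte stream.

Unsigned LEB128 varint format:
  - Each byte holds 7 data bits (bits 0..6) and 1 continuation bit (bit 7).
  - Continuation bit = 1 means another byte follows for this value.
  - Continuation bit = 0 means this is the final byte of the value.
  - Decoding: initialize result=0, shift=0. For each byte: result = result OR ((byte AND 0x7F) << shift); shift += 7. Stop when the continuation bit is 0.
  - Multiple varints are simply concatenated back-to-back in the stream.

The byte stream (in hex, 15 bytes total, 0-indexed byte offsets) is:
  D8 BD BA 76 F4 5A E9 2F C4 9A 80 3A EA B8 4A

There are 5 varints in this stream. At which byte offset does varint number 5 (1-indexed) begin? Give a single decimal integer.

Answer: 12

Derivation:
  byte[0]=0xD8 cont=1 payload=0x58=88: acc |= 88<<0 -> acc=88 shift=7
  byte[1]=0xBD cont=1 payload=0x3D=61: acc |= 61<<7 -> acc=7896 shift=14
  byte[2]=0xBA cont=1 payload=0x3A=58: acc |= 58<<14 -> acc=958168 shift=21
  byte[3]=0x76 cont=0 payload=0x76=118: acc |= 118<<21 -> acc=248422104 shift=28 [end]
Varint 1: bytes[0:4] = D8 BD BA 76 -> value 248422104 (4 byte(s))
  byte[4]=0xF4 cont=1 payload=0x74=116: acc |= 116<<0 -> acc=116 shift=7
  byte[5]=0x5A cont=0 payload=0x5A=90: acc |= 90<<7 -> acc=11636 shift=14 [end]
Varint 2: bytes[4:6] = F4 5A -> value 11636 (2 byte(s))
  byte[6]=0xE9 cont=1 payload=0x69=105: acc |= 105<<0 -> acc=105 shift=7
  byte[7]=0x2F cont=0 payload=0x2F=47: acc |= 47<<7 -> acc=6121 shift=14 [end]
Varint 3: bytes[6:8] = E9 2F -> value 6121 (2 byte(s))
  byte[8]=0xC4 cont=1 payload=0x44=68: acc |= 68<<0 -> acc=68 shift=7
  byte[9]=0x9A cont=1 payload=0x1A=26: acc |= 26<<7 -> acc=3396 shift=14
  byte[10]=0x80 cont=1 payload=0x00=0: acc |= 0<<14 -> acc=3396 shift=21
  byte[11]=0x3A cont=0 payload=0x3A=58: acc |= 58<<21 -> acc=121638212 shift=28 [end]
Varint 4: bytes[8:12] = C4 9A 80 3A -> value 121638212 (4 byte(s))
  byte[12]=0xEA cont=1 payload=0x6A=106: acc |= 106<<0 -> acc=106 shift=7
  byte[13]=0xB8 cont=1 payload=0x38=56: acc |= 56<<7 -> acc=7274 shift=14
  byte[14]=0x4A cont=0 payload=0x4A=74: acc |= 74<<14 -> acc=1219690 shift=21 [end]
Varint 5: bytes[12:15] = EA B8 4A -> value 1219690 (3 byte(s))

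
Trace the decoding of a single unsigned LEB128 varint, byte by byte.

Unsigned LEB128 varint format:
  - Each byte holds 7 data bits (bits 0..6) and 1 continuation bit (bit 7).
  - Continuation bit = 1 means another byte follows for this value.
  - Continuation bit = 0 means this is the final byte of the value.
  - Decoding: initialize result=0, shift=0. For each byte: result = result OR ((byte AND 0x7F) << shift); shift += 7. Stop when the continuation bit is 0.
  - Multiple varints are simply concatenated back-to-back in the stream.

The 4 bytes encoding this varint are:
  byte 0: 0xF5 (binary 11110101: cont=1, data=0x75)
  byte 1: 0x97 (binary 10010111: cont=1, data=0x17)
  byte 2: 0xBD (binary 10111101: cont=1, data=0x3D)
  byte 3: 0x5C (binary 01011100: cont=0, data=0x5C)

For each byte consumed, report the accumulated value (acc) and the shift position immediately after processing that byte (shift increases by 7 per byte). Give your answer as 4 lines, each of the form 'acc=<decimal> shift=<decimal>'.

byte 0=0xF5: payload=0x75=117, contrib = 117<<0 = 117; acc -> 117, shift -> 7
byte 1=0x97: payload=0x17=23, contrib = 23<<7 = 2944; acc -> 3061, shift -> 14
byte 2=0xBD: payload=0x3D=61, contrib = 61<<14 = 999424; acc -> 1002485, shift -> 21
byte 3=0x5C: payload=0x5C=92, contrib = 92<<21 = 192937984; acc -> 193940469, shift -> 28

Answer: acc=117 shift=7
acc=3061 shift=14
acc=1002485 shift=21
acc=193940469 shift=28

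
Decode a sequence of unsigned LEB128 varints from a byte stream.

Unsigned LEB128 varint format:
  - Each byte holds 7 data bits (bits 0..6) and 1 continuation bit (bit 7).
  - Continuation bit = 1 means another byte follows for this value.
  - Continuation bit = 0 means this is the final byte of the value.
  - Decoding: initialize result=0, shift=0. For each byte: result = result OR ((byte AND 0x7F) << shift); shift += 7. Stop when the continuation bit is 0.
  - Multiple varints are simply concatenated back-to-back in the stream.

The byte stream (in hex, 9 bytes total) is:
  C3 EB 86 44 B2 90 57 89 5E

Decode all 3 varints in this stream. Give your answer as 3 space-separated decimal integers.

  byte[0]=0xC3 cont=1 payload=0x43=67: acc |= 67<<0 -> acc=67 shift=7
  byte[1]=0xEB cont=1 payload=0x6B=107: acc |= 107<<7 -> acc=13763 shift=14
  byte[2]=0x86 cont=1 payload=0x06=6: acc |= 6<<14 -> acc=112067 shift=21
  byte[3]=0x44 cont=0 payload=0x44=68: acc |= 68<<21 -> acc=142718403 shift=28 [end]
Varint 1: bytes[0:4] = C3 EB 86 44 -> value 142718403 (4 byte(s))
  byte[4]=0xB2 cont=1 payload=0x32=50: acc |= 50<<0 -> acc=50 shift=7
  byte[5]=0x90 cont=1 payload=0x10=16: acc |= 16<<7 -> acc=2098 shift=14
  byte[6]=0x57 cont=0 payload=0x57=87: acc |= 87<<14 -> acc=1427506 shift=21 [end]
Varint 2: bytes[4:7] = B2 90 57 -> value 1427506 (3 byte(s))
  byte[7]=0x89 cont=1 payload=0x09=9: acc |= 9<<0 -> acc=9 shift=7
  byte[8]=0x5E cont=0 payload=0x5E=94: acc |= 94<<7 -> acc=12041 shift=14 [end]
Varint 3: bytes[7:9] = 89 5E -> value 12041 (2 byte(s))

Answer: 142718403 1427506 12041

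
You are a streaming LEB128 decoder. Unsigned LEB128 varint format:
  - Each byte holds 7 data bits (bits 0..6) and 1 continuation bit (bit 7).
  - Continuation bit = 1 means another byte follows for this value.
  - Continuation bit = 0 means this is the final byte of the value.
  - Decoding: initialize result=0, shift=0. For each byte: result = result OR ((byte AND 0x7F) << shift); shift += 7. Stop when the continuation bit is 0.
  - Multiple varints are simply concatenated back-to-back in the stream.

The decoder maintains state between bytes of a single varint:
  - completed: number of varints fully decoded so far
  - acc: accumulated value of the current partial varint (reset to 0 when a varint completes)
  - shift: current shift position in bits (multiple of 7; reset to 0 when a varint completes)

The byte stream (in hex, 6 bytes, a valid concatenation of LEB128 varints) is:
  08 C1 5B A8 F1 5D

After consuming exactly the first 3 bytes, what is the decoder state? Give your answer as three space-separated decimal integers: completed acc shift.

byte[0]=0x08 cont=0 payload=0x08: varint #1 complete (value=8); reset -> completed=1 acc=0 shift=0
byte[1]=0xC1 cont=1 payload=0x41: acc |= 65<<0 -> completed=1 acc=65 shift=7
byte[2]=0x5B cont=0 payload=0x5B: varint #2 complete (value=11713); reset -> completed=2 acc=0 shift=0

Answer: 2 0 0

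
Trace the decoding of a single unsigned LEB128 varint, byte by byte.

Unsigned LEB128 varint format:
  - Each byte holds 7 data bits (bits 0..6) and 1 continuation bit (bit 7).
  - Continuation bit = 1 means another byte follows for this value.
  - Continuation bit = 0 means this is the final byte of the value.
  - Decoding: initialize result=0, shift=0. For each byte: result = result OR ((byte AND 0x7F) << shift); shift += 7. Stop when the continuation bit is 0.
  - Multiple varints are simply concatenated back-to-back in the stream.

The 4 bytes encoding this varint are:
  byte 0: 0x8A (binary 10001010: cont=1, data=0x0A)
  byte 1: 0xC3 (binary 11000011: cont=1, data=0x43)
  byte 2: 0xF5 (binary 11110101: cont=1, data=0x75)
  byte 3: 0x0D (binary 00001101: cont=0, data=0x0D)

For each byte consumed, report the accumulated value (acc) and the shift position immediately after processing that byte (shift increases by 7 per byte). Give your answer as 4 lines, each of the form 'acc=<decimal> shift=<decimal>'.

byte 0=0x8A: payload=0x0A=10, contrib = 10<<0 = 10; acc -> 10, shift -> 7
byte 1=0xC3: payload=0x43=67, contrib = 67<<7 = 8576; acc -> 8586, shift -> 14
byte 2=0xF5: payload=0x75=117, contrib = 117<<14 = 1916928; acc -> 1925514, shift -> 21
byte 3=0x0D: payload=0x0D=13, contrib = 13<<21 = 27262976; acc -> 29188490, shift -> 28

Answer: acc=10 shift=7
acc=8586 shift=14
acc=1925514 shift=21
acc=29188490 shift=28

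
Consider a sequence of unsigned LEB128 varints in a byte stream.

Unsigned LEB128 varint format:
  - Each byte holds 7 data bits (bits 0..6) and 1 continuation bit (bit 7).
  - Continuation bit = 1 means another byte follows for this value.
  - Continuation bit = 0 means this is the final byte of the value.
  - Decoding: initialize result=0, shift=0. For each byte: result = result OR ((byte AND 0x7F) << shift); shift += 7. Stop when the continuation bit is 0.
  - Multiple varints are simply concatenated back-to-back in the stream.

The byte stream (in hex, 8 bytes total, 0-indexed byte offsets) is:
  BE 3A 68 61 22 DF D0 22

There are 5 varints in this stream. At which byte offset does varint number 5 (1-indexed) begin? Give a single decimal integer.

  byte[0]=0xBE cont=1 payload=0x3E=62: acc |= 62<<0 -> acc=62 shift=7
  byte[1]=0x3A cont=0 payload=0x3A=58: acc |= 58<<7 -> acc=7486 shift=14 [end]
Varint 1: bytes[0:2] = BE 3A -> value 7486 (2 byte(s))
  byte[2]=0x68 cont=0 payload=0x68=104: acc |= 104<<0 -> acc=104 shift=7 [end]
Varint 2: bytes[2:3] = 68 -> value 104 (1 byte(s))
  byte[3]=0x61 cont=0 payload=0x61=97: acc |= 97<<0 -> acc=97 shift=7 [end]
Varint 3: bytes[3:4] = 61 -> value 97 (1 byte(s))
  byte[4]=0x22 cont=0 payload=0x22=34: acc |= 34<<0 -> acc=34 shift=7 [end]
Varint 4: bytes[4:5] = 22 -> value 34 (1 byte(s))
  byte[5]=0xDF cont=1 payload=0x5F=95: acc |= 95<<0 -> acc=95 shift=7
  byte[6]=0xD0 cont=1 payload=0x50=80: acc |= 80<<7 -> acc=10335 shift=14
  byte[7]=0x22 cont=0 payload=0x22=34: acc |= 34<<14 -> acc=567391 shift=21 [end]
Varint 5: bytes[5:8] = DF D0 22 -> value 567391 (3 byte(s))

Answer: 5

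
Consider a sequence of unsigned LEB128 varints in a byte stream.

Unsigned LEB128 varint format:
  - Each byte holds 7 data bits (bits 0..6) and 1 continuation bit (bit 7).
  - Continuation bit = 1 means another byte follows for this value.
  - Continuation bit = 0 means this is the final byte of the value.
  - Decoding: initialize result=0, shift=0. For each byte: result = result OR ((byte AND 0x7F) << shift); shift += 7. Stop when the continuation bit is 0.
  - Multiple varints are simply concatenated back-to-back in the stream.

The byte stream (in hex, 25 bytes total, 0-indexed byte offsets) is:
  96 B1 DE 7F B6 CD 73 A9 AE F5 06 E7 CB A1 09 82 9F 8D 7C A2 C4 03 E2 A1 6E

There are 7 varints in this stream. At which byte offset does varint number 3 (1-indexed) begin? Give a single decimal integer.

  byte[0]=0x96 cont=1 payload=0x16=22: acc |= 22<<0 -> acc=22 shift=7
  byte[1]=0xB1 cont=1 payload=0x31=49: acc |= 49<<7 -> acc=6294 shift=14
  byte[2]=0xDE cont=1 payload=0x5E=94: acc |= 94<<14 -> acc=1546390 shift=21
  byte[3]=0x7F cont=0 payload=0x7F=127: acc |= 127<<21 -> acc=267884694 shift=28 [end]
Varint 1: bytes[0:4] = 96 B1 DE 7F -> value 267884694 (4 byte(s))
  byte[4]=0xB6 cont=1 payload=0x36=54: acc |= 54<<0 -> acc=54 shift=7
  byte[5]=0xCD cont=1 payload=0x4D=77: acc |= 77<<7 -> acc=9910 shift=14
  byte[6]=0x73 cont=0 payload=0x73=115: acc |= 115<<14 -> acc=1894070 shift=21 [end]
Varint 2: bytes[4:7] = B6 CD 73 -> value 1894070 (3 byte(s))
  byte[7]=0xA9 cont=1 payload=0x29=41: acc |= 41<<0 -> acc=41 shift=7
  byte[8]=0xAE cont=1 payload=0x2E=46: acc |= 46<<7 -> acc=5929 shift=14
  byte[9]=0xF5 cont=1 payload=0x75=117: acc |= 117<<14 -> acc=1922857 shift=21
  byte[10]=0x06 cont=0 payload=0x06=6: acc |= 6<<21 -> acc=14505769 shift=28 [end]
Varint 3: bytes[7:11] = A9 AE F5 06 -> value 14505769 (4 byte(s))
  byte[11]=0xE7 cont=1 payload=0x67=103: acc |= 103<<0 -> acc=103 shift=7
  byte[12]=0xCB cont=1 payload=0x4B=75: acc |= 75<<7 -> acc=9703 shift=14
  byte[13]=0xA1 cont=1 payload=0x21=33: acc |= 33<<14 -> acc=550375 shift=21
  byte[14]=0x09 cont=0 payload=0x09=9: acc |= 9<<21 -> acc=19424743 shift=28 [end]
Varint 4: bytes[11:15] = E7 CB A1 09 -> value 19424743 (4 byte(s))
  byte[15]=0x82 cont=1 payload=0x02=2: acc |= 2<<0 -> acc=2 shift=7
  byte[16]=0x9F cont=1 payload=0x1F=31: acc |= 31<<7 -> acc=3970 shift=14
  byte[17]=0x8D cont=1 payload=0x0D=13: acc |= 13<<14 -> acc=216962 shift=21
  byte[18]=0x7C cont=0 payload=0x7C=124: acc |= 124<<21 -> acc=260263810 shift=28 [end]
Varint 5: bytes[15:19] = 82 9F 8D 7C -> value 260263810 (4 byte(s))
  byte[19]=0xA2 cont=1 payload=0x22=34: acc |= 34<<0 -> acc=34 shift=7
  byte[20]=0xC4 cont=1 payload=0x44=68: acc |= 68<<7 -> acc=8738 shift=14
  byte[21]=0x03 cont=0 payload=0x03=3: acc |= 3<<14 -> acc=57890 shift=21 [end]
Varint 6: bytes[19:22] = A2 C4 03 -> value 57890 (3 byte(s))
  byte[22]=0xE2 cont=1 payload=0x62=98: acc |= 98<<0 -> acc=98 shift=7
  byte[23]=0xA1 cont=1 payload=0x21=33: acc |= 33<<7 -> acc=4322 shift=14
  byte[24]=0x6E cont=0 payload=0x6E=110: acc |= 110<<14 -> acc=1806562 shift=21 [end]
Varint 7: bytes[22:25] = E2 A1 6E -> value 1806562 (3 byte(s))

Answer: 7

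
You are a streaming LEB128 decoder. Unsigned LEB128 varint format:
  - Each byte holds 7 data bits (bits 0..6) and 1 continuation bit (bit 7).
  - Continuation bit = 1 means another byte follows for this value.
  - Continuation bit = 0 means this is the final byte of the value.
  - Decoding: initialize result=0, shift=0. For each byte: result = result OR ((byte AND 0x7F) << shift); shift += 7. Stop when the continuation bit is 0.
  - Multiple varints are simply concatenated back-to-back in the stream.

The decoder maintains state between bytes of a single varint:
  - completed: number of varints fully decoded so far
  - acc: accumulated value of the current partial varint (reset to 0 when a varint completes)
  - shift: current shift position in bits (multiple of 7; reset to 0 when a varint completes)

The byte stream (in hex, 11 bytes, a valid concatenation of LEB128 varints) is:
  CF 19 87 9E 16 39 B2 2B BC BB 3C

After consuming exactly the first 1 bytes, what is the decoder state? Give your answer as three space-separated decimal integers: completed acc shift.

Answer: 0 79 7

Derivation:
byte[0]=0xCF cont=1 payload=0x4F: acc |= 79<<0 -> completed=0 acc=79 shift=7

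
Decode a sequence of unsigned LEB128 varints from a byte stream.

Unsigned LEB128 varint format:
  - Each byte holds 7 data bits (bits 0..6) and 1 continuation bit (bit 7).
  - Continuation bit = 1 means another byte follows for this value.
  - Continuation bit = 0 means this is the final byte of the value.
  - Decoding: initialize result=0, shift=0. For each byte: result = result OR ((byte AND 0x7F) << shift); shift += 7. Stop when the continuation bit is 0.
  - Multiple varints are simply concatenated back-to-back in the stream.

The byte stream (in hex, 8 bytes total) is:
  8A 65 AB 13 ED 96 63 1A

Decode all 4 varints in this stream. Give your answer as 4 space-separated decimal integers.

  byte[0]=0x8A cont=1 payload=0x0A=10: acc |= 10<<0 -> acc=10 shift=7
  byte[1]=0x65 cont=0 payload=0x65=101: acc |= 101<<7 -> acc=12938 shift=14 [end]
Varint 1: bytes[0:2] = 8A 65 -> value 12938 (2 byte(s))
  byte[2]=0xAB cont=1 payload=0x2B=43: acc |= 43<<0 -> acc=43 shift=7
  byte[3]=0x13 cont=0 payload=0x13=19: acc |= 19<<7 -> acc=2475 shift=14 [end]
Varint 2: bytes[2:4] = AB 13 -> value 2475 (2 byte(s))
  byte[4]=0xED cont=1 payload=0x6D=109: acc |= 109<<0 -> acc=109 shift=7
  byte[5]=0x96 cont=1 payload=0x16=22: acc |= 22<<7 -> acc=2925 shift=14
  byte[6]=0x63 cont=0 payload=0x63=99: acc |= 99<<14 -> acc=1624941 shift=21 [end]
Varint 3: bytes[4:7] = ED 96 63 -> value 1624941 (3 byte(s))
  byte[7]=0x1A cont=0 payload=0x1A=26: acc |= 26<<0 -> acc=26 shift=7 [end]
Varint 4: bytes[7:8] = 1A -> value 26 (1 byte(s))

Answer: 12938 2475 1624941 26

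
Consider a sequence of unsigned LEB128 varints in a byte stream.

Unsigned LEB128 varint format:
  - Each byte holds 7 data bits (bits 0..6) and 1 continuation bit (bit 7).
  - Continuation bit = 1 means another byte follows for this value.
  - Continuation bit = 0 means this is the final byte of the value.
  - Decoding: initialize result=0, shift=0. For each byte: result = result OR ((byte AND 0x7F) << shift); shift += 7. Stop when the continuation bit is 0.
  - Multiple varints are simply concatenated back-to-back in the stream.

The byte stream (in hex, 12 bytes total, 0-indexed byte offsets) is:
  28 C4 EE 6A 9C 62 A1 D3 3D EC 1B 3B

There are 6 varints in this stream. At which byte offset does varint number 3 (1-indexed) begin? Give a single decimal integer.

Answer: 4

Derivation:
  byte[0]=0x28 cont=0 payload=0x28=40: acc |= 40<<0 -> acc=40 shift=7 [end]
Varint 1: bytes[0:1] = 28 -> value 40 (1 byte(s))
  byte[1]=0xC4 cont=1 payload=0x44=68: acc |= 68<<0 -> acc=68 shift=7
  byte[2]=0xEE cont=1 payload=0x6E=110: acc |= 110<<7 -> acc=14148 shift=14
  byte[3]=0x6A cont=0 payload=0x6A=106: acc |= 106<<14 -> acc=1750852 shift=21 [end]
Varint 2: bytes[1:4] = C4 EE 6A -> value 1750852 (3 byte(s))
  byte[4]=0x9C cont=1 payload=0x1C=28: acc |= 28<<0 -> acc=28 shift=7
  byte[5]=0x62 cont=0 payload=0x62=98: acc |= 98<<7 -> acc=12572 shift=14 [end]
Varint 3: bytes[4:6] = 9C 62 -> value 12572 (2 byte(s))
  byte[6]=0xA1 cont=1 payload=0x21=33: acc |= 33<<0 -> acc=33 shift=7
  byte[7]=0xD3 cont=1 payload=0x53=83: acc |= 83<<7 -> acc=10657 shift=14
  byte[8]=0x3D cont=0 payload=0x3D=61: acc |= 61<<14 -> acc=1010081 shift=21 [end]
Varint 4: bytes[6:9] = A1 D3 3D -> value 1010081 (3 byte(s))
  byte[9]=0xEC cont=1 payload=0x6C=108: acc |= 108<<0 -> acc=108 shift=7
  byte[10]=0x1B cont=0 payload=0x1B=27: acc |= 27<<7 -> acc=3564 shift=14 [end]
Varint 5: bytes[9:11] = EC 1B -> value 3564 (2 byte(s))
  byte[11]=0x3B cont=0 payload=0x3B=59: acc |= 59<<0 -> acc=59 shift=7 [end]
Varint 6: bytes[11:12] = 3B -> value 59 (1 byte(s))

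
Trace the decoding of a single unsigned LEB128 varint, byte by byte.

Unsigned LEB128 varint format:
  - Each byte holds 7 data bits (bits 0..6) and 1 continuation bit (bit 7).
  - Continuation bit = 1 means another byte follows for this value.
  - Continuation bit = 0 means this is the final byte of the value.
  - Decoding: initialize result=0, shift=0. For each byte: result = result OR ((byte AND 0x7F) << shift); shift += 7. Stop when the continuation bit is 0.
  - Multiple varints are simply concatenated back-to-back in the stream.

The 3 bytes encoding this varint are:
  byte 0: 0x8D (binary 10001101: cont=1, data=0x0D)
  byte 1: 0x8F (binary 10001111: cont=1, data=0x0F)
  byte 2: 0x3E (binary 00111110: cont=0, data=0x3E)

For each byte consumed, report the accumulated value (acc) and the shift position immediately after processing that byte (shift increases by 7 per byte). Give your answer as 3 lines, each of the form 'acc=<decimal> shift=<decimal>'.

Answer: acc=13 shift=7
acc=1933 shift=14
acc=1017741 shift=21

Derivation:
byte 0=0x8D: payload=0x0D=13, contrib = 13<<0 = 13; acc -> 13, shift -> 7
byte 1=0x8F: payload=0x0F=15, contrib = 15<<7 = 1920; acc -> 1933, shift -> 14
byte 2=0x3E: payload=0x3E=62, contrib = 62<<14 = 1015808; acc -> 1017741, shift -> 21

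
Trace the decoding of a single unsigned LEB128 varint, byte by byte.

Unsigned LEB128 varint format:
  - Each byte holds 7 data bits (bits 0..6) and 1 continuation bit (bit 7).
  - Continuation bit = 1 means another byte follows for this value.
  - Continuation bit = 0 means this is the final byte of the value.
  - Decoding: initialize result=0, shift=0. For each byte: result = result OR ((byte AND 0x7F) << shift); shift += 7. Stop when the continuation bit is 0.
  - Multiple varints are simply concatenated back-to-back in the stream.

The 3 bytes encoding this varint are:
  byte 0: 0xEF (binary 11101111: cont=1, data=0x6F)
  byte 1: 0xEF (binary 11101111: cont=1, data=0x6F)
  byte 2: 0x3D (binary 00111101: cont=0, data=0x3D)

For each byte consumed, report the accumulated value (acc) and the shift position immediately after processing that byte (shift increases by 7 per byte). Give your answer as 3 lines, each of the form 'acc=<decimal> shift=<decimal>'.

Answer: acc=111 shift=7
acc=14319 shift=14
acc=1013743 shift=21

Derivation:
byte 0=0xEF: payload=0x6F=111, contrib = 111<<0 = 111; acc -> 111, shift -> 7
byte 1=0xEF: payload=0x6F=111, contrib = 111<<7 = 14208; acc -> 14319, shift -> 14
byte 2=0x3D: payload=0x3D=61, contrib = 61<<14 = 999424; acc -> 1013743, shift -> 21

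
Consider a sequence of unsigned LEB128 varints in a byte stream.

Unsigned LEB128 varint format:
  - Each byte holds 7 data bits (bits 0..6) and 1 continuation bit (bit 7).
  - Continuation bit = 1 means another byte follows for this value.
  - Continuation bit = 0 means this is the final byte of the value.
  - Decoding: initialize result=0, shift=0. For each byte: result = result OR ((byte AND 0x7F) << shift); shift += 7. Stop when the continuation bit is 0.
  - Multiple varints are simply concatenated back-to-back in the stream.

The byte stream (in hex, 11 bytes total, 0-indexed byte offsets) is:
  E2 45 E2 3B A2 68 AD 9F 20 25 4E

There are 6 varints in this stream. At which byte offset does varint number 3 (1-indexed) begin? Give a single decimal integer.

  byte[0]=0xE2 cont=1 payload=0x62=98: acc |= 98<<0 -> acc=98 shift=7
  byte[1]=0x45 cont=0 payload=0x45=69: acc |= 69<<7 -> acc=8930 shift=14 [end]
Varint 1: bytes[0:2] = E2 45 -> value 8930 (2 byte(s))
  byte[2]=0xE2 cont=1 payload=0x62=98: acc |= 98<<0 -> acc=98 shift=7
  byte[3]=0x3B cont=0 payload=0x3B=59: acc |= 59<<7 -> acc=7650 shift=14 [end]
Varint 2: bytes[2:4] = E2 3B -> value 7650 (2 byte(s))
  byte[4]=0xA2 cont=1 payload=0x22=34: acc |= 34<<0 -> acc=34 shift=7
  byte[5]=0x68 cont=0 payload=0x68=104: acc |= 104<<7 -> acc=13346 shift=14 [end]
Varint 3: bytes[4:6] = A2 68 -> value 13346 (2 byte(s))
  byte[6]=0xAD cont=1 payload=0x2D=45: acc |= 45<<0 -> acc=45 shift=7
  byte[7]=0x9F cont=1 payload=0x1F=31: acc |= 31<<7 -> acc=4013 shift=14
  byte[8]=0x20 cont=0 payload=0x20=32: acc |= 32<<14 -> acc=528301 shift=21 [end]
Varint 4: bytes[6:9] = AD 9F 20 -> value 528301 (3 byte(s))
  byte[9]=0x25 cont=0 payload=0x25=37: acc |= 37<<0 -> acc=37 shift=7 [end]
Varint 5: bytes[9:10] = 25 -> value 37 (1 byte(s))
  byte[10]=0x4E cont=0 payload=0x4E=78: acc |= 78<<0 -> acc=78 shift=7 [end]
Varint 6: bytes[10:11] = 4E -> value 78 (1 byte(s))

Answer: 4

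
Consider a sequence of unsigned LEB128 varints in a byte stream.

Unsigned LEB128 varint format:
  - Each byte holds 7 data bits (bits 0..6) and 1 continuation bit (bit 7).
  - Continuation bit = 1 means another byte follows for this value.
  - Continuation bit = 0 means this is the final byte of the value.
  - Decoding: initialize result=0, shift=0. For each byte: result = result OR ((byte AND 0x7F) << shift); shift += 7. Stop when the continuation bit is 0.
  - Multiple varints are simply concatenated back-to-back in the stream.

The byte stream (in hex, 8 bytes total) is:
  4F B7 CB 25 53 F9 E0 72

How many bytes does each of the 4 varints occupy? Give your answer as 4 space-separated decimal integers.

  byte[0]=0x4F cont=0 payload=0x4F=79: acc |= 79<<0 -> acc=79 shift=7 [end]
Varint 1: bytes[0:1] = 4F -> value 79 (1 byte(s))
  byte[1]=0xB7 cont=1 payload=0x37=55: acc |= 55<<0 -> acc=55 shift=7
  byte[2]=0xCB cont=1 payload=0x4B=75: acc |= 75<<7 -> acc=9655 shift=14
  byte[3]=0x25 cont=0 payload=0x25=37: acc |= 37<<14 -> acc=615863 shift=21 [end]
Varint 2: bytes[1:4] = B7 CB 25 -> value 615863 (3 byte(s))
  byte[4]=0x53 cont=0 payload=0x53=83: acc |= 83<<0 -> acc=83 shift=7 [end]
Varint 3: bytes[4:5] = 53 -> value 83 (1 byte(s))
  byte[5]=0xF9 cont=1 payload=0x79=121: acc |= 121<<0 -> acc=121 shift=7
  byte[6]=0xE0 cont=1 payload=0x60=96: acc |= 96<<7 -> acc=12409 shift=14
  byte[7]=0x72 cont=0 payload=0x72=114: acc |= 114<<14 -> acc=1880185 shift=21 [end]
Varint 4: bytes[5:8] = F9 E0 72 -> value 1880185 (3 byte(s))

Answer: 1 3 1 3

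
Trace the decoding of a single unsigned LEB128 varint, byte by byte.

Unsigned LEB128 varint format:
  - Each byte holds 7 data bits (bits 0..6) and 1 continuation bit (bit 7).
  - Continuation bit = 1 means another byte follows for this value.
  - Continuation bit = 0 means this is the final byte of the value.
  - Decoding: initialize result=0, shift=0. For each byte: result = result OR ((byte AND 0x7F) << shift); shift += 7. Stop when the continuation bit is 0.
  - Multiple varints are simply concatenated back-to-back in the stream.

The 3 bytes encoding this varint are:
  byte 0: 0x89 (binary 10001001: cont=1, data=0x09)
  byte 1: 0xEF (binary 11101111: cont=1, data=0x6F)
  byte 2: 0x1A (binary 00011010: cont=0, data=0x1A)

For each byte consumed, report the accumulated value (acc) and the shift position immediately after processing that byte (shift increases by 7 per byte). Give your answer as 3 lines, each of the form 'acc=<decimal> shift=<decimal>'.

Answer: acc=9 shift=7
acc=14217 shift=14
acc=440201 shift=21

Derivation:
byte 0=0x89: payload=0x09=9, contrib = 9<<0 = 9; acc -> 9, shift -> 7
byte 1=0xEF: payload=0x6F=111, contrib = 111<<7 = 14208; acc -> 14217, shift -> 14
byte 2=0x1A: payload=0x1A=26, contrib = 26<<14 = 425984; acc -> 440201, shift -> 21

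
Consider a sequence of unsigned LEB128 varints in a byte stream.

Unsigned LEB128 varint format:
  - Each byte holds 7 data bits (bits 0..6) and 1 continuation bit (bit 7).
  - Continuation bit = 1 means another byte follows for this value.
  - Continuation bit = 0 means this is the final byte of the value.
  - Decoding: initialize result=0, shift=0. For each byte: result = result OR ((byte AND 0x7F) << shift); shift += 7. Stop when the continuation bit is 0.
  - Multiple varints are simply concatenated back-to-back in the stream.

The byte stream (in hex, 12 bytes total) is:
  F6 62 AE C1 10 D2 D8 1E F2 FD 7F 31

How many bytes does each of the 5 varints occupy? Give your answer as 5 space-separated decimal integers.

  byte[0]=0xF6 cont=1 payload=0x76=118: acc |= 118<<0 -> acc=118 shift=7
  byte[1]=0x62 cont=0 payload=0x62=98: acc |= 98<<7 -> acc=12662 shift=14 [end]
Varint 1: bytes[0:2] = F6 62 -> value 12662 (2 byte(s))
  byte[2]=0xAE cont=1 payload=0x2E=46: acc |= 46<<0 -> acc=46 shift=7
  byte[3]=0xC1 cont=1 payload=0x41=65: acc |= 65<<7 -> acc=8366 shift=14
  byte[4]=0x10 cont=0 payload=0x10=16: acc |= 16<<14 -> acc=270510 shift=21 [end]
Varint 2: bytes[2:5] = AE C1 10 -> value 270510 (3 byte(s))
  byte[5]=0xD2 cont=1 payload=0x52=82: acc |= 82<<0 -> acc=82 shift=7
  byte[6]=0xD8 cont=1 payload=0x58=88: acc |= 88<<7 -> acc=11346 shift=14
  byte[7]=0x1E cont=0 payload=0x1E=30: acc |= 30<<14 -> acc=502866 shift=21 [end]
Varint 3: bytes[5:8] = D2 D8 1E -> value 502866 (3 byte(s))
  byte[8]=0xF2 cont=1 payload=0x72=114: acc |= 114<<0 -> acc=114 shift=7
  byte[9]=0xFD cont=1 payload=0x7D=125: acc |= 125<<7 -> acc=16114 shift=14
  byte[10]=0x7F cont=0 payload=0x7F=127: acc |= 127<<14 -> acc=2096882 shift=21 [end]
Varint 4: bytes[8:11] = F2 FD 7F -> value 2096882 (3 byte(s))
  byte[11]=0x31 cont=0 payload=0x31=49: acc |= 49<<0 -> acc=49 shift=7 [end]
Varint 5: bytes[11:12] = 31 -> value 49 (1 byte(s))

Answer: 2 3 3 3 1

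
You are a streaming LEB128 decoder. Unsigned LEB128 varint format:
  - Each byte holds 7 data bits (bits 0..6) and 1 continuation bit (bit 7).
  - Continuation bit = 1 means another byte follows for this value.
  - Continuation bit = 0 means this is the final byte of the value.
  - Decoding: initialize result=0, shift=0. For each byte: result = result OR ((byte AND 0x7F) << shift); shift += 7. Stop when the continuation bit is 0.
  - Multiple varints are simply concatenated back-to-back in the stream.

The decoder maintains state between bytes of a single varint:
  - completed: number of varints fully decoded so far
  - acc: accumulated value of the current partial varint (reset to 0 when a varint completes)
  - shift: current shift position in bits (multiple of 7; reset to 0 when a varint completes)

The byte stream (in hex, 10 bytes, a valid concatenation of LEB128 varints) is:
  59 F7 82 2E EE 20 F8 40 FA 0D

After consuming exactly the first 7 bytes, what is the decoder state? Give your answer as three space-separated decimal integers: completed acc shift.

Answer: 3 120 7

Derivation:
byte[0]=0x59 cont=0 payload=0x59: varint #1 complete (value=89); reset -> completed=1 acc=0 shift=0
byte[1]=0xF7 cont=1 payload=0x77: acc |= 119<<0 -> completed=1 acc=119 shift=7
byte[2]=0x82 cont=1 payload=0x02: acc |= 2<<7 -> completed=1 acc=375 shift=14
byte[3]=0x2E cont=0 payload=0x2E: varint #2 complete (value=754039); reset -> completed=2 acc=0 shift=0
byte[4]=0xEE cont=1 payload=0x6E: acc |= 110<<0 -> completed=2 acc=110 shift=7
byte[5]=0x20 cont=0 payload=0x20: varint #3 complete (value=4206); reset -> completed=3 acc=0 shift=0
byte[6]=0xF8 cont=1 payload=0x78: acc |= 120<<0 -> completed=3 acc=120 shift=7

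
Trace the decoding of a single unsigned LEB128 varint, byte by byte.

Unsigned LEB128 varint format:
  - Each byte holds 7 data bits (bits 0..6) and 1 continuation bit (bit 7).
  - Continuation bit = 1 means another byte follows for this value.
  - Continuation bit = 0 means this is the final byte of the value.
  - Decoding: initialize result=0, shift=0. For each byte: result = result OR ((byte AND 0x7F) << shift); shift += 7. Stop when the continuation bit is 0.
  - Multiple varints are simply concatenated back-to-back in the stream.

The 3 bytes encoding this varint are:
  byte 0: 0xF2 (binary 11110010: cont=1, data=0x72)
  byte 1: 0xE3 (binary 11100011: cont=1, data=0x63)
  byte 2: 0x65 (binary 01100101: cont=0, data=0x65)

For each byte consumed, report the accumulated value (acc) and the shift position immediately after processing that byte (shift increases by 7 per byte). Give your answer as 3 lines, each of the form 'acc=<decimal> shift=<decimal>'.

Answer: acc=114 shift=7
acc=12786 shift=14
acc=1667570 shift=21

Derivation:
byte 0=0xF2: payload=0x72=114, contrib = 114<<0 = 114; acc -> 114, shift -> 7
byte 1=0xE3: payload=0x63=99, contrib = 99<<7 = 12672; acc -> 12786, shift -> 14
byte 2=0x65: payload=0x65=101, contrib = 101<<14 = 1654784; acc -> 1667570, shift -> 21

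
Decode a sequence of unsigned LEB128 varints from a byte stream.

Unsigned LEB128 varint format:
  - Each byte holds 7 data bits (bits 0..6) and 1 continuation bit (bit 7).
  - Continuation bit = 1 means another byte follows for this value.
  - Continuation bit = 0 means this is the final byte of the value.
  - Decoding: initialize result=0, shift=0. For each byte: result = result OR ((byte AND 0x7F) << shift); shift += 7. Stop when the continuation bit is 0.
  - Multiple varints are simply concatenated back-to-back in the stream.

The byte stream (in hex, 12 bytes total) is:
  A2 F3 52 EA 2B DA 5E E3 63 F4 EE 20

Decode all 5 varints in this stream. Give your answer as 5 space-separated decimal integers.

  byte[0]=0xA2 cont=1 payload=0x22=34: acc |= 34<<0 -> acc=34 shift=7
  byte[1]=0xF3 cont=1 payload=0x73=115: acc |= 115<<7 -> acc=14754 shift=14
  byte[2]=0x52 cont=0 payload=0x52=82: acc |= 82<<14 -> acc=1358242 shift=21 [end]
Varint 1: bytes[0:3] = A2 F3 52 -> value 1358242 (3 byte(s))
  byte[3]=0xEA cont=1 payload=0x6A=106: acc |= 106<<0 -> acc=106 shift=7
  byte[4]=0x2B cont=0 payload=0x2B=43: acc |= 43<<7 -> acc=5610 shift=14 [end]
Varint 2: bytes[3:5] = EA 2B -> value 5610 (2 byte(s))
  byte[5]=0xDA cont=1 payload=0x5A=90: acc |= 90<<0 -> acc=90 shift=7
  byte[6]=0x5E cont=0 payload=0x5E=94: acc |= 94<<7 -> acc=12122 shift=14 [end]
Varint 3: bytes[5:7] = DA 5E -> value 12122 (2 byte(s))
  byte[7]=0xE3 cont=1 payload=0x63=99: acc |= 99<<0 -> acc=99 shift=7
  byte[8]=0x63 cont=0 payload=0x63=99: acc |= 99<<7 -> acc=12771 shift=14 [end]
Varint 4: bytes[7:9] = E3 63 -> value 12771 (2 byte(s))
  byte[9]=0xF4 cont=1 payload=0x74=116: acc |= 116<<0 -> acc=116 shift=7
  byte[10]=0xEE cont=1 payload=0x6E=110: acc |= 110<<7 -> acc=14196 shift=14
  byte[11]=0x20 cont=0 payload=0x20=32: acc |= 32<<14 -> acc=538484 shift=21 [end]
Varint 5: bytes[9:12] = F4 EE 20 -> value 538484 (3 byte(s))

Answer: 1358242 5610 12122 12771 538484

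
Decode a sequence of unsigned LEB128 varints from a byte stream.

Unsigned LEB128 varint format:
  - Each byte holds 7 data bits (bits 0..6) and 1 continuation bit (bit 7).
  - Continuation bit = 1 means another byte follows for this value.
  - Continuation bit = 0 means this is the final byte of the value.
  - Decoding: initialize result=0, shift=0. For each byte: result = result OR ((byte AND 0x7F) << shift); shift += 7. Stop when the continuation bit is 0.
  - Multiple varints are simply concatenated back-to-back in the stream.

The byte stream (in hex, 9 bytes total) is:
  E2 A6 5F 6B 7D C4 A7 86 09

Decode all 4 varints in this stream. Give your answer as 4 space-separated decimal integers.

Answer: 1561442 107 125 18977732

Derivation:
  byte[0]=0xE2 cont=1 payload=0x62=98: acc |= 98<<0 -> acc=98 shift=7
  byte[1]=0xA6 cont=1 payload=0x26=38: acc |= 38<<7 -> acc=4962 shift=14
  byte[2]=0x5F cont=0 payload=0x5F=95: acc |= 95<<14 -> acc=1561442 shift=21 [end]
Varint 1: bytes[0:3] = E2 A6 5F -> value 1561442 (3 byte(s))
  byte[3]=0x6B cont=0 payload=0x6B=107: acc |= 107<<0 -> acc=107 shift=7 [end]
Varint 2: bytes[3:4] = 6B -> value 107 (1 byte(s))
  byte[4]=0x7D cont=0 payload=0x7D=125: acc |= 125<<0 -> acc=125 shift=7 [end]
Varint 3: bytes[4:5] = 7D -> value 125 (1 byte(s))
  byte[5]=0xC4 cont=1 payload=0x44=68: acc |= 68<<0 -> acc=68 shift=7
  byte[6]=0xA7 cont=1 payload=0x27=39: acc |= 39<<7 -> acc=5060 shift=14
  byte[7]=0x86 cont=1 payload=0x06=6: acc |= 6<<14 -> acc=103364 shift=21
  byte[8]=0x09 cont=0 payload=0x09=9: acc |= 9<<21 -> acc=18977732 shift=28 [end]
Varint 4: bytes[5:9] = C4 A7 86 09 -> value 18977732 (4 byte(s))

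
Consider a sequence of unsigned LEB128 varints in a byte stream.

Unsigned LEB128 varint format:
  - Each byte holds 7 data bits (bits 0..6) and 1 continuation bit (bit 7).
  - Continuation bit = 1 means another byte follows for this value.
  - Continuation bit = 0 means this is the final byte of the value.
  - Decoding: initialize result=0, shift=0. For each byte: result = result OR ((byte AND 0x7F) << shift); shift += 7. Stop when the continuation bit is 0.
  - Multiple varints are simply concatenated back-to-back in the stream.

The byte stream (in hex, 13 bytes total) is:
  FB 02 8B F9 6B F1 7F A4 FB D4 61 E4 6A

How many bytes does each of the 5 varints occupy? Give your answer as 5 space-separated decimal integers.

Answer: 2 3 2 4 2

Derivation:
  byte[0]=0xFB cont=1 payload=0x7B=123: acc |= 123<<0 -> acc=123 shift=7
  byte[1]=0x02 cont=0 payload=0x02=2: acc |= 2<<7 -> acc=379 shift=14 [end]
Varint 1: bytes[0:2] = FB 02 -> value 379 (2 byte(s))
  byte[2]=0x8B cont=1 payload=0x0B=11: acc |= 11<<0 -> acc=11 shift=7
  byte[3]=0xF9 cont=1 payload=0x79=121: acc |= 121<<7 -> acc=15499 shift=14
  byte[4]=0x6B cont=0 payload=0x6B=107: acc |= 107<<14 -> acc=1768587 shift=21 [end]
Varint 2: bytes[2:5] = 8B F9 6B -> value 1768587 (3 byte(s))
  byte[5]=0xF1 cont=1 payload=0x71=113: acc |= 113<<0 -> acc=113 shift=7
  byte[6]=0x7F cont=0 payload=0x7F=127: acc |= 127<<7 -> acc=16369 shift=14 [end]
Varint 3: bytes[5:7] = F1 7F -> value 16369 (2 byte(s))
  byte[7]=0xA4 cont=1 payload=0x24=36: acc |= 36<<0 -> acc=36 shift=7
  byte[8]=0xFB cont=1 payload=0x7B=123: acc |= 123<<7 -> acc=15780 shift=14
  byte[9]=0xD4 cont=1 payload=0x54=84: acc |= 84<<14 -> acc=1392036 shift=21
  byte[10]=0x61 cont=0 payload=0x61=97: acc |= 97<<21 -> acc=204815780 shift=28 [end]
Varint 4: bytes[7:11] = A4 FB D4 61 -> value 204815780 (4 byte(s))
  byte[11]=0xE4 cont=1 payload=0x64=100: acc |= 100<<0 -> acc=100 shift=7
  byte[12]=0x6A cont=0 payload=0x6A=106: acc |= 106<<7 -> acc=13668 shift=14 [end]
Varint 5: bytes[11:13] = E4 6A -> value 13668 (2 byte(s))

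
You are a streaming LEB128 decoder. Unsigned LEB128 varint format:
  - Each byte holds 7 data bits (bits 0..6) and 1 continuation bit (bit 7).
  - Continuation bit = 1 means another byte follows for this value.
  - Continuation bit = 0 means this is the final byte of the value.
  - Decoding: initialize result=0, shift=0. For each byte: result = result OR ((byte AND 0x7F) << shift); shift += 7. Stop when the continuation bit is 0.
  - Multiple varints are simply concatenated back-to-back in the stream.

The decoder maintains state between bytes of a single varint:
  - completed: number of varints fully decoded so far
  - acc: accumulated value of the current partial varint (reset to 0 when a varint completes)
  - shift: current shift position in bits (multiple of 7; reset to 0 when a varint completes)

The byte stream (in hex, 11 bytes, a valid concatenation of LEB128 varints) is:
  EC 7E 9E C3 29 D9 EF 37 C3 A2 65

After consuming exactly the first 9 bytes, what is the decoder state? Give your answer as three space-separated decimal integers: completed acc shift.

byte[0]=0xEC cont=1 payload=0x6C: acc |= 108<<0 -> completed=0 acc=108 shift=7
byte[1]=0x7E cont=0 payload=0x7E: varint #1 complete (value=16236); reset -> completed=1 acc=0 shift=0
byte[2]=0x9E cont=1 payload=0x1E: acc |= 30<<0 -> completed=1 acc=30 shift=7
byte[3]=0xC3 cont=1 payload=0x43: acc |= 67<<7 -> completed=1 acc=8606 shift=14
byte[4]=0x29 cont=0 payload=0x29: varint #2 complete (value=680350); reset -> completed=2 acc=0 shift=0
byte[5]=0xD9 cont=1 payload=0x59: acc |= 89<<0 -> completed=2 acc=89 shift=7
byte[6]=0xEF cont=1 payload=0x6F: acc |= 111<<7 -> completed=2 acc=14297 shift=14
byte[7]=0x37 cont=0 payload=0x37: varint #3 complete (value=915417); reset -> completed=3 acc=0 shift=0
byte[8]=0xC3 cont=1 payload=0x43: acc |= 67<<0 -> completed=3 acc=67 shift=7

Answer: 3 67 7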